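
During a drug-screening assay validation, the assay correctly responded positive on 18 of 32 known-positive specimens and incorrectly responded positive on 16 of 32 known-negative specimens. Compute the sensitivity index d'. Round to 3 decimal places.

H = 18/32 = 0.5625
FA = 16/32 = 0.5000
Φ⁻¹(H) = Φ⁻¹(0.5625) = 0.1573
Φ⁻¹(FA) = Φ⁻¹(0.5000) = 0.0000
d' = z(H) − z(FA) = 0.1573 − 0.0000 = 0.1573

d' = 0.157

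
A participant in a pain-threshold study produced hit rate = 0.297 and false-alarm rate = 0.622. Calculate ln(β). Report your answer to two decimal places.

ln β = -0.09

z(0.297) = -0.533, z(0.622) = 0.311
ln β = −½·[z(H)² − z(FA)²] = −0.5 × (0.284 − 0.097) = -0.0935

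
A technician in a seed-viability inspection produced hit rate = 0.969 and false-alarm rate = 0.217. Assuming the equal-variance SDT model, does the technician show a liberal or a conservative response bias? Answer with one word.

z(H) = 1.866, z(FA) = -0.782
c = −½·(z(H) + z(FA)) = -0.542
c < 0 → liberal criterion (biased toward responding “yes”).

liberal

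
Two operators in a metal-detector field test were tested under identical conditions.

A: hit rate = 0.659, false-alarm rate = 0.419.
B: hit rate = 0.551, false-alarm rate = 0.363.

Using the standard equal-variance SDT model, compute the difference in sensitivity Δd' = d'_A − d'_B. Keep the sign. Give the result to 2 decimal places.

A: z(0.659) = 0.410, z(0.419) = -0.204, d' = 0.614
B: z(0.551) = 0.128, z(0.363) = -0.350, d' = 0.478
Δd' = d'_A − d'_B = 0.614 − 0.478 = 0.136
A has the higher sensitivity.

Δd' = 0.14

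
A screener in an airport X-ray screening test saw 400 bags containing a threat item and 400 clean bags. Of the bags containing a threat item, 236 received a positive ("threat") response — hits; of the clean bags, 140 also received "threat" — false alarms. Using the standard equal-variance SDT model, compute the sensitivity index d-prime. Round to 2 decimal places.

d-prime = 0.61

H = 236/400 = 0.5900
FA = 140/400 = 0.3500
z(0.5900) = 0.2275, z(0.3500) = -0.3853
d' = z(H) − z(FA) = 0.2275 − (-0.3853) = 0.6128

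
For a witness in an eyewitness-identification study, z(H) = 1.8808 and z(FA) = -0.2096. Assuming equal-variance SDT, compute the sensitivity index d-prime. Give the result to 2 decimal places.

d-prime = 2.09

d' = z(H) − z(FA) = 1.8808 − (-0.2096) = 2.0904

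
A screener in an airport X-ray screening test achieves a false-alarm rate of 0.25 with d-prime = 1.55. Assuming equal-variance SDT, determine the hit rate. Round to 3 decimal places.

z(false-alarm rate) = z(0.25) = -0.6745
z(H) = z(FA) + d' = -0.6745 + 1.55 = 0.8755
hit rate = Φ(0.8755) = 0.8093

hit rate = 0.809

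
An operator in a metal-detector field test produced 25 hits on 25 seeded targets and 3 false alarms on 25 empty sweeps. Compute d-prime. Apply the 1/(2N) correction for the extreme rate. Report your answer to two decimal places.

The hit rate is 25/25 = 1, so apply the 1/(2N) correction: H → 1 − 1/(2·25) = 0.98000.
z(H) = z(0.98000) = 2.054
z(FA) = z(0.12000) = -1.175
d' = 2.054 − (-1.175) = 3.229

d-prime = 3.23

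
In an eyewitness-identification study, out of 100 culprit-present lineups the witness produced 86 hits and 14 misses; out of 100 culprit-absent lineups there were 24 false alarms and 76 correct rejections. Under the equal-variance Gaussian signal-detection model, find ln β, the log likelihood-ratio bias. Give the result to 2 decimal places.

ln β = -0.33

H = 86/100 = 0.8600
FA = 24/100 = 0.2400
z(H) = z(0.8600) = 1.080
z(FA) = z(0.2400) = -0.706
ln β = −½·[z(H)² − z(FA)²] = −0.5 × (1.166 − 0.498) = -0.334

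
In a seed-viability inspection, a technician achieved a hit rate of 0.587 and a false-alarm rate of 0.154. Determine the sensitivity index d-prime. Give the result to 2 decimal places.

z(H) = z(0.587) = 0.220
z(FA) = z(0.154) = -1.019
d' = z(H) − z(FA) = 0.220 − (-1.019) = 1.239

d-prime = 1.24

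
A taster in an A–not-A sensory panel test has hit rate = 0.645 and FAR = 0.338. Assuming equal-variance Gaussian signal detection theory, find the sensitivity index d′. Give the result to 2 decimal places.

d′ = 0.79

z(H) = z(0.645) = 0.372
z(FA) = z(0.338) = -0.418
d' = z(H) − z(FA) = 0.372 − (-0.418) = 0.790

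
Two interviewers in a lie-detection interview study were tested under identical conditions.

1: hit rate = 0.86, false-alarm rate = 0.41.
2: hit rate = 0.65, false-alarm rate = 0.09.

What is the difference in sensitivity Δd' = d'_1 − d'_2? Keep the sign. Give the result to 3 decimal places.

1: z(0.86) = 1.0803, z(0.41) = -0.2275, d' = 1.3078
2: z(0.65) = 0.3853, z(0.09) = -1.3408, d' = 1.7261
Δd' = d'_1 − d'_2 = 1.3078 − 1.7261 = -0.4183
2 has the higher sensitivity.

Δd' = -0.418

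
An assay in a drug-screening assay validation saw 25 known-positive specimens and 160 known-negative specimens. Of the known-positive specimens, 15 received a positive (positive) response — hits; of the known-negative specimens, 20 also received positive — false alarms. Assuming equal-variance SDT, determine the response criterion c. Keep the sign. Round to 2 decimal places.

H = 15/25 = 0.6000
FA = 20/160 = 0.1250
z(0.6000) = 0.253, z(0.1250) = -1.150
c = −½·[z(H) + z(FA)] = −0.5 × (0.253 + (-1.150)) = 0.4485
c > 0: the assay has a conservative response bias.

c = 0.45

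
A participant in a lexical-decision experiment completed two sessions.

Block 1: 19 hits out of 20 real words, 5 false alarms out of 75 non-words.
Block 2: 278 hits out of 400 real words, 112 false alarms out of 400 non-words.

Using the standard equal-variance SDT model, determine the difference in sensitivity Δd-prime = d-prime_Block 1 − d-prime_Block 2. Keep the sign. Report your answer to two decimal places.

Δd-prime = 2.05

Block 1: z(0.9500) = 1.645, z(0.0667) = -1.501, d' = 3.146
Block 2: z(0.6950) = 0.510, z(0.2800) = -0.583, d' = 1.093
Δd' = d'_Block 1 − d'_Block 2 = 3.146 − 1.093 = 2.053
Block 1 has the higher sensitivity.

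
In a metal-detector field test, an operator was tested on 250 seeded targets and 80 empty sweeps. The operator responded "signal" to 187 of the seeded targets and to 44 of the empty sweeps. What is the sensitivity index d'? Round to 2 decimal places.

d' = 0.54

H = 187/250 = 0.7480
FA = 44/80 = 0.5500
z(0.7480) = 0.6682, z(0.5500) = 0.1257
d' = z(H) − z(FA) = 0.6682 − 0.1257 = 0.5425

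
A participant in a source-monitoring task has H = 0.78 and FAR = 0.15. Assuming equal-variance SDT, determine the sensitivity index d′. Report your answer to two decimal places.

d′ = 1.81

z(H) = z(0.78) = 0.772
z(FA) = z(0.15) = -1.036
d' = z(H) − z(FA) = 0.772 − (-1.036) = 1.808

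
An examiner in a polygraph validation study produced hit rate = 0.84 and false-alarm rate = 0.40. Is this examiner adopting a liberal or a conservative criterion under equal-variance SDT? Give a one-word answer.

z(H) = 0.994, z(FA) = -0.253
c = −½·(z(H) + z(FA)) = -0.3705
c < 0 → liberal criterion (biased toward responding “yes”).

liberal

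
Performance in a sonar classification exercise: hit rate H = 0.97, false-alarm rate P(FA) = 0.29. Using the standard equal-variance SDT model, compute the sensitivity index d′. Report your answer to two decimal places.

d′ = 2.43

Φ⁻¹(H) = 1.8808
Φ⁻¹(FA) = -0.5534
d' = z(H) − z(FA) = 1.8808 − (-0.5534) = 2.4342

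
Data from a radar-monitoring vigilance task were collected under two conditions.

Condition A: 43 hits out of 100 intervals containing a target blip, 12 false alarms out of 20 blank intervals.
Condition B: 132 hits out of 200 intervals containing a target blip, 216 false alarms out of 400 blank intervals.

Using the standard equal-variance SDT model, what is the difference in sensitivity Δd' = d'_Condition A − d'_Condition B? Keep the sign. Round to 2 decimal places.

Δd' = -0.74

Condition A: z(0.4300) = -0.176, z(0.6000) = 0.253, d' = -0.429
Condition B: z(0.6600) = 0.412, z(0.5400) = 0.100, d' = 0.312
Δd' = d'_Condition A − d'_Condition B = -0.429 − 0.312 = -0.741
Condition B has the higher sensitivity.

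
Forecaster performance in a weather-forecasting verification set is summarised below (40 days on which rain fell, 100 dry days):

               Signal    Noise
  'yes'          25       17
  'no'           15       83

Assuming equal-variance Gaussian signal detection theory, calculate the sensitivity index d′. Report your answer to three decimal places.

d′ = 1.273

H = 25/40 = 0.6250
FA = 17/100 = 0.1700
z(H) = 0.3186
z(FA) = -0.9542
d' = z(H) − z(FA) = 0.3186 − (-0.9542) = 1.2728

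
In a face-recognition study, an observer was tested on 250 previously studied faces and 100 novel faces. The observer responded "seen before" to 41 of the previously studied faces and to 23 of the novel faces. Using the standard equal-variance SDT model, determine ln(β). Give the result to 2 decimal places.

ln β = -0.21

H = 41/250 = 0.1640
FA = 23/100 = 0.2300
Φ⁻¹(H) = Φ⁻¹(0.1640) = -0.978
Φ⁻¹(FA) = Φ⁻¹(0.2300) = -0.739
ln β = −½·[z(H)² − z(FA)²] = −0.5 × (0.956 − 0.546) = -0.205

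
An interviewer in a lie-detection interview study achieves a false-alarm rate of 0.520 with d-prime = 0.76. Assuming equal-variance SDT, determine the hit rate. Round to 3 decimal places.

hit rate = 0.791

z(false-alarm rate) = z(0.520) = 0.0502
z(H) = z(FA) + d' = 0.0502 + 0.76 = 0.8102
hit rate = Φ(0.8102) = 0.7911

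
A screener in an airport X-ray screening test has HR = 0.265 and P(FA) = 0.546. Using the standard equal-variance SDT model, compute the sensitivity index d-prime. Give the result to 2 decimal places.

d-prime = -0.74

z(0.265) = -0.6280, z(0.546) = 0.1156
d' = z(H) − z(FA) = -0.6280 − 0.1156 = -0.7436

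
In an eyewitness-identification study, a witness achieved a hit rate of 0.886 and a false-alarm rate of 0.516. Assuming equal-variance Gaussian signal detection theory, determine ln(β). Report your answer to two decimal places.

z(H) = z(0.886) = 1.206
z(FA) = z(0.516) = 0.040
ln β = −½·[z(H)² − z(FA)²] = −0.5 × (1.454 − 0.002) = -0.726

ln β = -0.73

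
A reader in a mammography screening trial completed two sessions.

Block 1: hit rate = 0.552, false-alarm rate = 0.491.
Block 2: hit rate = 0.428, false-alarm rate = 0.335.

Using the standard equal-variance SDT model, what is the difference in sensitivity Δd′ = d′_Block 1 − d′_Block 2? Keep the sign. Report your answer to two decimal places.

Δd′ = -0.09

Block 1: z(0.552) = 0.131, z(0.491) = -0.023, d' = 0.154
Block 2: z(0.428) = -0.181, z(0.335) = -0.426, d' = 0.245
Δd' = d'_Block 1 − d'_Block 2 = 0.154 − 0.245 = -0.091
Block 2 has the higher sensitivity.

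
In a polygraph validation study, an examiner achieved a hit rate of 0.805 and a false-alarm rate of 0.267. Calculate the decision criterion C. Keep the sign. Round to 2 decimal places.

z(H) = z(0.805) = 0.860
z(FA) = z(0.267) = -0.622
c = −½·[z(H) + z(FA)] = −0.5 × (0.860 + (-0.622)) = -0.119
c < 0: the examiner has a liberal response bias.

C = -0.12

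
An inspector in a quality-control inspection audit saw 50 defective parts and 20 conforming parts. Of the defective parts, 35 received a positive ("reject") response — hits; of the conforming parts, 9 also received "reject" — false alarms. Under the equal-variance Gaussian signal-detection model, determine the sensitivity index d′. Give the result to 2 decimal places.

d′ = 0.65

H = 35/50 = 0.7000
FA = 9/20 = 0.4500
Φ⁻¹(0.7000) = 0.5244, Φ⁻¹(0.4500) = -0.1257
d' = z(H) − z(FA) = 0.5244 − (-0.1257) = 0.6501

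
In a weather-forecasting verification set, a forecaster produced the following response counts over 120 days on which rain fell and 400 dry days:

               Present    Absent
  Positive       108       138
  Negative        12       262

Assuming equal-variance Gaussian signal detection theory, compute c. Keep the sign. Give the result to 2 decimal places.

c = -0.44

H = 108/120 = 0.9000
FA = 138/400 = 0.3450
z(0.9000) = 1.282, z(0.3450) = -0.399
c = −½·[z(H) + z(FA)] = −0.5 × (1.282 + (-0.399)) = -0.4415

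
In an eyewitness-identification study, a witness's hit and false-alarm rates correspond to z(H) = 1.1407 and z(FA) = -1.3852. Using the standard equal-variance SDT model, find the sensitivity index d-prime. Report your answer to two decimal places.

d-prime = 2.53

d' = z(H) − z(FA) = 1.1407 − (-1.3852) = 2.5259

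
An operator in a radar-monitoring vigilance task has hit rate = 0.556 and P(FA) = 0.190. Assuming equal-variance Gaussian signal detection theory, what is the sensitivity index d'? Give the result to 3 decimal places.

z(H) = 0.1408
z(FA) = -0.8779
d' = z(H) − z(FA) = 0.1408 − (-0.8779) = 1.0187

d' = 1.019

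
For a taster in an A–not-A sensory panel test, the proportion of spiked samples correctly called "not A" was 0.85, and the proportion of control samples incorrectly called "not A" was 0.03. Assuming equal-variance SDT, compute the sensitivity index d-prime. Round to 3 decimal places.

d-prime = 2.917

Φ⁻¹(0.85) = 1.0364, Φ⁻¹(0.03) = -1.8808
d' = z(H) − z(FA) = 1.0364 − (-1.8808) = 2.9172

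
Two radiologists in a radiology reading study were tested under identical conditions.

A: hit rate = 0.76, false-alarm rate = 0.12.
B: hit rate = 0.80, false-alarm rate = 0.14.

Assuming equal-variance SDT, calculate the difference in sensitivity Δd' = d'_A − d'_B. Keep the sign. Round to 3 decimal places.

A: z(0.76) = 0.7063, z(0.12) = -1.1750, d' = 1.8813
B: z(0.80) = 0.8416, z(0.14) = -1.0803, d' = 1.9219
Δd' = d'_A − d'_B = 1.8813 − 1.9219 = -0.0406
B has the higher sensitivity.

Δd' = -0.041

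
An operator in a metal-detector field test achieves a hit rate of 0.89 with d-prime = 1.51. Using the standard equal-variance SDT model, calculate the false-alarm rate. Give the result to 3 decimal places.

false-alarm rate = 0.388

z(hit rate) = z(0.89) = 1.2265
z(FA) = z(H) − d' = 1.2265 − 1.51 = -0.2835
false-alarm rate = Φ(-0.2835) = 0.3884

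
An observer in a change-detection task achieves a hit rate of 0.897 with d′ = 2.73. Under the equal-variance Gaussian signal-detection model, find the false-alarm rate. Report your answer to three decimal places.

false-alarm rate = 0.071

z(hit rate) = z(0.897) = 1.2646
z(FA) = z(H) − d' = 1.2646 − 2.73 = -1.4654
false-alarm rate = Φ(-1.4654) = 0.0714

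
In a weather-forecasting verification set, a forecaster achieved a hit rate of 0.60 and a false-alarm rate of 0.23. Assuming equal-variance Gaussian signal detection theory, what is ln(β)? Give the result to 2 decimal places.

z(H) = 0.253
z(FA) = -0.739
ln β = −½·[z(H)² − z(FA)²] = −0.5 × (0.064 − 0.546) = 0.241

ln β = 0.24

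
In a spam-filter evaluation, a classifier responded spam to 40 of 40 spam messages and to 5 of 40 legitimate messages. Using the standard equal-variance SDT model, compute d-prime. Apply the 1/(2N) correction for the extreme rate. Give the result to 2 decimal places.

d-prime = 3.39

The hit rate is 40/40 = 1, so apply the 1/(2N) correction: H → 1 − 1/(2·40) = 0.98750.
z(H) = z(0.98750) = 2.241
z(FA) = z(0.12500) = -1.150
d' = 2.241 − (-1.150) = 3.391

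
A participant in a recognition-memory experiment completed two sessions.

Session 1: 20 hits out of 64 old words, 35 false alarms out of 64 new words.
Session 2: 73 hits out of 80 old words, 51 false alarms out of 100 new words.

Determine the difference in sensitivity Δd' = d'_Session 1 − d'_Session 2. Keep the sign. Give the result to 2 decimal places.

Session 1: z(0.3125) = -0.489, z(0.5469) = 0.118, d' = -0.607
Session 2: z(0.9125) = 1.356, z(0.5100) = 0.025, d' = 1.331
Δd' = d'_Session 1 − d'_Session 2 = -0.607 − 1.331 = -1.938
Session 2 has the higher sensitivity.

Δd' = -1.94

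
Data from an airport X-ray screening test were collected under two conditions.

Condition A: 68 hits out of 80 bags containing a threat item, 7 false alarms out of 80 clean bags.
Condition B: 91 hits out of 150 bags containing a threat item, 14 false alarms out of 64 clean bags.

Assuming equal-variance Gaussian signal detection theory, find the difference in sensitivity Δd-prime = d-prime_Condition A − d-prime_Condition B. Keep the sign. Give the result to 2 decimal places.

Condition A: z(0.8500) = 1.036, z(0.0875) = -1.356, d' = 2.392
Condition B: z(0.6067) = 0.271, z(0.2188) = -0.776, d' = 1.047
Δd' = d'_Condition A − d'_Condition B = 2.392 − 1.047 = 1.345
Condition A has the higher sensitivity.

Δd-prime = 1.35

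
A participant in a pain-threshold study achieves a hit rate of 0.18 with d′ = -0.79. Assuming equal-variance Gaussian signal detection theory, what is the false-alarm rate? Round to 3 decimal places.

false-alarm rate = 0.450

z(hit rate) = z(0.18) = -0.9154
z(FA) = z(H) − d' = -0.9154 − (-0.79) = -0.1254
false-alarm rate = Φ(-0.1254) = 0.4501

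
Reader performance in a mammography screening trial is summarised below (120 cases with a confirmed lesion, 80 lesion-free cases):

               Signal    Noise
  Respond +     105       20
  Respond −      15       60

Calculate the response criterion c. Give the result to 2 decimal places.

H = 105/120 = 0.8750
FA = 20/80 = 0.2500
z(0.8750) = 1.1503, z(0.2500) = -0.6745
c = −½·[z(H) + z(FA)] = −0.5 × (1.1503 + (-0.6745)) = -0.2379
c < 0: the reader has a liberal response bias.

c = -0.24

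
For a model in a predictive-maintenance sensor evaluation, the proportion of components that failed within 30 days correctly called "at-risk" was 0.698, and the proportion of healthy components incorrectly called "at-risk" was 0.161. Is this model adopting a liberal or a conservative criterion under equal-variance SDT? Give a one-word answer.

conservative

z(H) = 0.519, z(FA) = -0.990
c = −½·(z(H) + z(FA)) = 0.2355
c > 0 → conservative criterion (biased toward responding “no”).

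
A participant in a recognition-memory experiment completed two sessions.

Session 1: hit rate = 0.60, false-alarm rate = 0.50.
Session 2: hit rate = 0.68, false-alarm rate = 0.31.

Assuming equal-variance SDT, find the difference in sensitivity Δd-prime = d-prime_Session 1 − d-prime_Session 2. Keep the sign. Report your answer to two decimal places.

Session 1: z(0.60) = 0.253, z(0.50) = 0.000, d' = 0.253
Session 2: z(0.68) = 0.468, z(0.31) = -0.496, d' = 0.964
Δd' = d'_Session 1 − d'_Session 2 = 0.253 − 0.964 = -0.711
Session 2 has the higher sensitivity.

Δd-prime = -0.71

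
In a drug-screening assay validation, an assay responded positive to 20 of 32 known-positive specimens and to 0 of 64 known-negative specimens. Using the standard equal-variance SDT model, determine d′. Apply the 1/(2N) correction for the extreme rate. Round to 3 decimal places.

d′ = 2.736

The false-alarm rate is 0/64 = 0, so apply the 1/(2N) correction: FA → 1/(2·64) = 0.00781.
z(H) = z(0.62500) = 0.3186
z(FA) = z(0.00781) = -2.4177
d' = 0.3186 − (-2.4177) = 2.7363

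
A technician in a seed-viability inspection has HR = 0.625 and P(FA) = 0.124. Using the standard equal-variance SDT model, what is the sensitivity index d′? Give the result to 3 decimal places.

d′ = 1.474

z(H) = z(0.625) = 0.3186
z(FA) = z(0.124) = -1.1552
d' = z(H) − z(FA) = 0.3186 − (-1.1552) = 1.4738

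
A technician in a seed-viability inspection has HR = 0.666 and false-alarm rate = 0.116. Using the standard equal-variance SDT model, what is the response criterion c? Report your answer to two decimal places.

c = 0.38

z(0.666) = 0.429, z(0.116) = -1.195
c = −½·[z(H) + z(FA)] = −0.5 × (0.429 + (-1.195)) = 0.383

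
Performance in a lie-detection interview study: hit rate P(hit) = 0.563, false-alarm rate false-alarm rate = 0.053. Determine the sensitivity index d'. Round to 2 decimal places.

d' = 1.78

Φ⁻¹(0.563) = 0.159, Φ⁻¹(0.053) = -1.616
d' = z(H) − z(FA) = 0.159 − (-1.616) = 1.775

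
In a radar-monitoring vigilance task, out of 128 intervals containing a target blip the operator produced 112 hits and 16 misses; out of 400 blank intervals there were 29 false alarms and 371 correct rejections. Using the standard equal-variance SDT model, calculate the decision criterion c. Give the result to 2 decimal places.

c = 0.15

H = 112/128 = 0.8750
FA = 29/400 = 0.0725
z(0.8750) = 1.150, z(0.0725) = -1.457
c = −½·[z(H) + z(FA)] = −0.5 × (1.150 + (-1.457)) = 0.1535
c > 0: the operator has a conservative response bias.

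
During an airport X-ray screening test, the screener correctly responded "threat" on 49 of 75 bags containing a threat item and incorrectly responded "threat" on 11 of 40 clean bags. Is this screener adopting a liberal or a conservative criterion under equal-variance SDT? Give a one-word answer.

conservative

z(H) = 0.394, z(FA) = -0.598
c = −½·(z(H) + z(FA)) = 0.102
c > 0 → conservative criterion (biased toward responding “no”).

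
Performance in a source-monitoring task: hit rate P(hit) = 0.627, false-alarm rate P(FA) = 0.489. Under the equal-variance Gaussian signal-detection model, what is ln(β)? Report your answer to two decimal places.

z(H) = z(0.627) = 0.324
z(FA) = z(0.489) = -0.028
ln β = −½·[z(H)² − z(FA)²] = −0.5 × (0.105 − 0.001) = -0.052

ln β = -0.05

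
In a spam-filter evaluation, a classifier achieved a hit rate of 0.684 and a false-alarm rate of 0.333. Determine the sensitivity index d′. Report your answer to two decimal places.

d′ = 0.91

z(H) = z(0.684) = 0.479
z(FA) = z(0.333) = -0.432
d' = z(H) − z(FA) = 0.479 − (-0.432) = 0.911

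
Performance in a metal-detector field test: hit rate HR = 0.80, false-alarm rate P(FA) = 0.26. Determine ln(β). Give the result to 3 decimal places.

ln β = -0.147

z(H) = z(0.80) = 0.8416
z(FA) = z(0.26) = -0.6433
ln β = −½·[z(H)² − z(FA)²] = −0.5 × (0.7083 − 0.4138) = -0.14725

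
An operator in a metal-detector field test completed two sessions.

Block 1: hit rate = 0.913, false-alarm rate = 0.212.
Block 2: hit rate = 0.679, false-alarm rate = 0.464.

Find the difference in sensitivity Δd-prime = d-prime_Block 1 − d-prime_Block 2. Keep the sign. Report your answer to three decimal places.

Δd-prime = 1.604

Block 1: z(0.913) = 1.3595, z(0.212) = -0.7995, d' = 2.1590
Block 2: z(0.679) = 0.4649, z(0.464) = -0.0904, d' = 0.5553
Δd' = d'_Block 1 − d'_Block 2 = 2.1590 − 0.5553 = 1.6037
Block 1 has the higher sensitivity.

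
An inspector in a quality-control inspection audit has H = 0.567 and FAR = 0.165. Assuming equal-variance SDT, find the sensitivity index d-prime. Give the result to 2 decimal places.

z(H) = 0.1687
z(FA) = -0.9741
d' = z(H) − z(FA) = 0.1687 − (-0.9741) = 1.1428

d-prime = 1.14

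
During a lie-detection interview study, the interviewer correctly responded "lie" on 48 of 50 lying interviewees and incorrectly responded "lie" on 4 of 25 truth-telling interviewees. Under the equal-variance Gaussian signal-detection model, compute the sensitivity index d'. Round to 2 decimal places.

d' = 2.75

H = 48/50 = 0.9600
FA = 4/25 = 0.1600
Φ⁻¹(H) = 1.7507
Φ⁻¹(FA) = -0.9945
d' = z(H) − z(FA) = 1.7507 − (-0.9945) = 2.7452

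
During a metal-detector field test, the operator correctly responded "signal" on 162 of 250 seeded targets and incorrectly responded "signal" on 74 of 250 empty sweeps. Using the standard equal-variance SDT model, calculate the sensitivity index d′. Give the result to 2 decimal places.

d′ = 0.92

H = 162/250 = 0.6480
FA = 74/250 = 0.2960
z(H) = z(0.6480) = 0.3799
z(FA) = z(0.2960) = -0.5359
d' = z(H) − z(FA) = 0.3799 − (-0.5359) = 0.9158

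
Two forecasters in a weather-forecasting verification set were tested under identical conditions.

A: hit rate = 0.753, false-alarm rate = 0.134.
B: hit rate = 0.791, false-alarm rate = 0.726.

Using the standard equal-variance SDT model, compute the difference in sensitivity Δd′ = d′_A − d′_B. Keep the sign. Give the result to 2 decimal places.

A: z(0.753) = 0.684, z(0.134) = -1.108, d' = 1.792
B: z(0.791) = 0.810, z(0.726) = 0.601, d' = 0.209
Δd' = d'_A − d'_B = 1.792 − 0.209 = 1.583
A has the higher sensitivity.

Δd′ = 1.58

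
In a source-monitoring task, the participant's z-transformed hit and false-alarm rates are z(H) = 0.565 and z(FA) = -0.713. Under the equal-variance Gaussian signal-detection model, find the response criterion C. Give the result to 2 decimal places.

C = 0.07

c = −½·[z(H) + z(FA)] = −½·(0.565 + (-0.713)) = 0.074
c > 0: the participant has a conservative response bias.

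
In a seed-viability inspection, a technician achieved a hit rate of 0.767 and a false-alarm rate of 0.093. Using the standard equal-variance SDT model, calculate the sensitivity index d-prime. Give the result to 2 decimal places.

d-prime = 2.05

z(0.767) = 0.7290, z(0.093) = -1.3225
d' = z(H) − z(FA) = 0.7290 − (-1.3225) = 2.0515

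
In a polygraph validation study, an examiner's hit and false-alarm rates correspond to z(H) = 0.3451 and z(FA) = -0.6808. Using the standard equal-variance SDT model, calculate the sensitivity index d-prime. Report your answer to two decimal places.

d' = z(H) − z(FA) = 0.3451 − (-0.6808) = 1.0259

d-prime = 1.03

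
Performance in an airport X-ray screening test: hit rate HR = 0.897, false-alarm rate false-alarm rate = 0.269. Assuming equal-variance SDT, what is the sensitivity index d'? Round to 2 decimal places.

d' = 1.88

Φ⁻¹(H) = 1.2646
Φ⁻¹(FA) = -0.6158
d' = z(H) − z(FA) = 1.2646 − (-0.6158) = 1.8804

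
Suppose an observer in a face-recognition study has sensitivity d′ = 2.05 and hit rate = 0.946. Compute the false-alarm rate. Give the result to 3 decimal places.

false-alarm rate = 0.329

z(hit rate) = z(0.946) = 1.6072
z(FA) = z(H) − d' = 1.6072 − 2.05 = -0.4428
false-alarm rate = Φ(-0.4428) = 0.3290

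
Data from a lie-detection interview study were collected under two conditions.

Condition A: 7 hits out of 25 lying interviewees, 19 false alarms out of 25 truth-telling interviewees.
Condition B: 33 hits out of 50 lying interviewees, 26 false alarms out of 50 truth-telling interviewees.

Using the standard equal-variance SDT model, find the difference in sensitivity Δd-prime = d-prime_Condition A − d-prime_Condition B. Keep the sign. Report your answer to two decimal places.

Δd-prime = -1.65

Condition A: z(0.2800) = -0.583, z(0.7600) = 0.706, d' = -1.289
Condition B: z(0.6600) = 0.412, z(0.5200) = 0.050, d' = 0.362
Δd' = d'_Condition A − d'_Condition B = -1.289 − 0.362 = -1.651
Condition B has the higher sensitivity.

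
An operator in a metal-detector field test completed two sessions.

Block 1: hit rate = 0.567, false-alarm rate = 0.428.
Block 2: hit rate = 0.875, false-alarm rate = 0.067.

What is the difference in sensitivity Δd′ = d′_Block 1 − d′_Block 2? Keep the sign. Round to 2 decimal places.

Δd′ = -2.30

Block 1: z(0.567) = 0.169, z(0.428) = -0.181, d' = 0.350
Block 2: z(0.875) = 1.150, z(0.067) = -1.499, d' = 2.649
Δd' = d'_Block 1 − d'_Block 2 = 0.350 − 2.649 = -2.299
Block 2 has the higher sensitivity.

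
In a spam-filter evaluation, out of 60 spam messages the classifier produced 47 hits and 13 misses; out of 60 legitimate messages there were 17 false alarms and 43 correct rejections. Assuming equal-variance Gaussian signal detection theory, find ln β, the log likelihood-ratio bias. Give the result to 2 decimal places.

ln β = -0.14

H = 47/60 = 0.7833
FA = 17/60 = 0.2833
z(0.7833) = 0.783, z(0.2833) = -0.573
ln β = −½·[z(H)² − z(FA)²] = −0.5 × (0.613 − 0.328) = -0.1425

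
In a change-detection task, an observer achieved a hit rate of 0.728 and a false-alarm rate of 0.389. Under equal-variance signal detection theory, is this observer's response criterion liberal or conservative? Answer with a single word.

z(H) = 0.607, z(FA) = -0.282
c = −½·(z(H) + z(FA)) = -0.1625
c < 0 → liberal criterion (biased toward responding “yes”).

liberal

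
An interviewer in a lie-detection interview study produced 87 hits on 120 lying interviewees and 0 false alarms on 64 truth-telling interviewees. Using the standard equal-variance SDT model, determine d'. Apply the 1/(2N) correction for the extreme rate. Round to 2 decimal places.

d' = 3.02

The false-alarm rate is 0/64 = 0, so apply the 1/(2N) correction: FA → 1/(2·64) = 0.00781.
z(H) = z(0.72500) = 0.598
z(FA) = z(0.00781) = -2.418
d' = 0.598 − (-2.418) = 3.016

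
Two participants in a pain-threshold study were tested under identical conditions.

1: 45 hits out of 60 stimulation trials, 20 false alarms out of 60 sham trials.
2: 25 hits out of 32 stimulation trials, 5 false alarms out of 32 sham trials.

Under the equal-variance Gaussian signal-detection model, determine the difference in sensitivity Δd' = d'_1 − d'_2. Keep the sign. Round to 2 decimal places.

1: z(0.7500) = 0.674, z(0.3333) = -0.431, d' = 1.105
2: z(0.7812) = 0.776, z(0.1562) = -1.010, d' = 1.786
Δd' = d'_1 − d'_2 = 1.105 − 1.786 = -0.681
2 has the higher sensitivity.

Δd' = -0.68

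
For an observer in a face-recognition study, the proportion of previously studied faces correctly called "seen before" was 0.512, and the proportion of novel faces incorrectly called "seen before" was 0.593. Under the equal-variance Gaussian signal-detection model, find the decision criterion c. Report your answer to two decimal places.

c = -0.13

Φ⁻¹(H) = Φ⁻¹(0.512) = 0.030
Φ⁻¹(FA) = Φ⁻¹(0.593) = 0.235
c = −½·[z(H) + z(FA)] = −0.5 × (0.030 + 0.235) = -0.1325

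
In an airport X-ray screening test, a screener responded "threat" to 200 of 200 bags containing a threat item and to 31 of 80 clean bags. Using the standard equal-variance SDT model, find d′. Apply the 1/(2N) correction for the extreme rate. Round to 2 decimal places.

The hit rate is 200/200 = 1, so apply the 1/(2N) correction: H → 1 − 1/(2·200) = 0.99750.
z(H) = z(0.99750) = 2.807
z(FA) = z(0.38750) = -0.286
d' = 2.807 − (-0.286) = 3.093

d′ = 3.09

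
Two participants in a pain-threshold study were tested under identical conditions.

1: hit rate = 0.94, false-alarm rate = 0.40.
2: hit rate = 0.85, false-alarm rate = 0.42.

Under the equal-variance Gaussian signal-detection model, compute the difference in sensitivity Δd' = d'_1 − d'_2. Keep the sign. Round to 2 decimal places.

1: z(0.94) = 1.555, z(0.40) = -0.253, d' = 1.808
2: z(0.85) = 1.036, z(0.42) = -0.202, d' = 1.238
Δd' = d'_1 − d'_2 = 1.808 − 1.238 = 0.570
1 has the higher sensitivity.

Δd' = 0.57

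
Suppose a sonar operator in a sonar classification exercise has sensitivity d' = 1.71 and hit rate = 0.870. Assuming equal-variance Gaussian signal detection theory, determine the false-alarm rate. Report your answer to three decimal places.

z(hit rate) = z(0.870) = 1.1264
z(FA) = z(H) − d' = 1.1264 − 1.71 = -0.5836
false-alarm rate = Φ(-0.5836) = 0.2797

false-alarm rate = 0.280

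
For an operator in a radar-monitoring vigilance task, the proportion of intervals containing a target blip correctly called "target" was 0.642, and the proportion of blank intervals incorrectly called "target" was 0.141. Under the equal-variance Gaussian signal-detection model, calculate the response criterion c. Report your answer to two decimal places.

z(H) = 0.364
z(FA) = -1.076
c = −½·[z(H) + z(FA)] = −0.5 × (0.364 + (-1.076)) = 0.356

c = 0.36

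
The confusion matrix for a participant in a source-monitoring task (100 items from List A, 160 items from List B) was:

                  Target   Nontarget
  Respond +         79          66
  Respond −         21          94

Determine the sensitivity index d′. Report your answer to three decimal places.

d′ = 1.028

H = 79/100 = 0.7900
FA = 66/160 = 0.4125
Φ⁻¹(0.7900) = 0.8064, Φ⁻¹(0.4125) = -0.2211
d' = z(H) − z(FA) = 0.8064 − (-0.2211) = 1.0275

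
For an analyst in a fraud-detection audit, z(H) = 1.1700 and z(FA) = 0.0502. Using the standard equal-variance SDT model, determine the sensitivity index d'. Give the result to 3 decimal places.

d' = z(H) − z(FA) = 1.1700 − 0.0502 = 1.1198

d' = 1.120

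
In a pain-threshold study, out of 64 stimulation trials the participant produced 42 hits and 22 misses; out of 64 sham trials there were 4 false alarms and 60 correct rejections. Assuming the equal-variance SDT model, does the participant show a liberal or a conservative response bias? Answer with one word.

conservative

z(H) = 0.402, z(FA) = -1.534
c = −½·(z(H) + z(FA)) = 0.566
c > 0 → conservative criterion (biased toward responding “no”).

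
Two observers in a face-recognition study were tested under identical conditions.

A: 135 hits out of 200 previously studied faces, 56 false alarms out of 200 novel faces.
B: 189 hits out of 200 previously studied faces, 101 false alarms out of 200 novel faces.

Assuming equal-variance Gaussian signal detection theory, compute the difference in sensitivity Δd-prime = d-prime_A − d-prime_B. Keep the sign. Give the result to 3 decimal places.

A: z(0.6750) = 0.4538, z(0.2800) = -0.5828, d' = 1.0366
B: z(0.9450) = 1.5982, z(0.5050) = 0.0125, d' = 1.5857
Δd' = d'_A − d'_B = 1.0366 − 1.5857 = -0.5491
B has the higher sensitivity.

Δd-prime = -0.549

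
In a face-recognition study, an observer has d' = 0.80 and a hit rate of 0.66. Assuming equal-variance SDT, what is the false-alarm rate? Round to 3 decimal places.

false-alarm rate = 0.349

z(hit rate) = z(0.66) = 0.4125
z(FA) = z(H) − d' = 0.4125 − 0.80 = -0.3875
false-alarm rate = Φ(-0.3875) = 0.3492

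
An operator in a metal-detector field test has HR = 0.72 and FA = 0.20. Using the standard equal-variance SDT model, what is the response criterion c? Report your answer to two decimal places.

c = 0.13

z(0.72) = 0.583, z(0.20) = -0.842
c = −½·[z(H) + z(FA)] = −0.5 × (0.583 + (-0.842)) = 0.1295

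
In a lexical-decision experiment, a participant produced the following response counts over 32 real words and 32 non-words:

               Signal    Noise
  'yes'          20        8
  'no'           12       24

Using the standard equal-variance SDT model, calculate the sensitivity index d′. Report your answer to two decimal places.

H = 20/32 = 0.6250
FA = 8/32 = 0.2500
z(H) = 0.3186
z(FA) = -0.6745
d' = z(H) − z(FA) = 0.3186 − (-0.6745) = 0.9931

d′ = 0.99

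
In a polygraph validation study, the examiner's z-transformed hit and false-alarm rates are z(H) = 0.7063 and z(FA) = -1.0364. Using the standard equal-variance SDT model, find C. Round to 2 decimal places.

c = −½·[z(H) + z(FA)] = −½·(0.7063 + (-1.0364)) = 0.16505
c > 0: the examiner has a conservative response bias.

C = 0.17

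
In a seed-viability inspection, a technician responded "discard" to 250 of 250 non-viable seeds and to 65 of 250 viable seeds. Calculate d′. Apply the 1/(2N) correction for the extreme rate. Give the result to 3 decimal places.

d′ = 3.522

The hit rate is 250/250 = 1, so apply the 1/(2N) correction: H → 1 − 1/(2·250) = 0.99800.
z(H) = z(0.99800) = 2.8782
z(FA) = z(0.26000) = -0.6433
d' = 2.8782 − (-0.6433) = 3.5215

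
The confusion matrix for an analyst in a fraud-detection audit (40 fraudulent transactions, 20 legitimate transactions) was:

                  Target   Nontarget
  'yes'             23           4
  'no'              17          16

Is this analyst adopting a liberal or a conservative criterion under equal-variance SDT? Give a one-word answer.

z(H) = 0.189, z(FA) = -0.842
c = −½·(z(H) + z(FA)) = 0.3265
c > 0 → conservative criterion (biased toward responding “no”).

conservative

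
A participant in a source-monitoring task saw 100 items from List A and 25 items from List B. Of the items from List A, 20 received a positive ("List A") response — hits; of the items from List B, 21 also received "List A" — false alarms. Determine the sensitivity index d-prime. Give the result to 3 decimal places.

H = 20/100 = 0.2000
FA = 21/25 = 0.8400
z(H) = z(0.2000) = -0.8416
z(FA) = z(0.8400) = 0.9945
d' = z(H) − z(FA) = -0.8416 − 0.9945 = -1.8361

d-prime = -1.836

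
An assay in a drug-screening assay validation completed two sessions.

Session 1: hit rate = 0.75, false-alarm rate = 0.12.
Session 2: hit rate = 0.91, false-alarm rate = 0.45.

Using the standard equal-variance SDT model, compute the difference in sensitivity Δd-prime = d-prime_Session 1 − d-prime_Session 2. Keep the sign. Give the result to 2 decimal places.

Δd-prime = 0.38

Session 1: z(0.75) = 0.674, z(0.12) = -1.175, d' = 1.849
Session 2: z(0.91) = 1.341, z(0.45) = -0.126, d' = 1.467
Δd' = d'_Session 1 − d'_Session 2 = 1.849 − 1.467 = 0.382
Session 1 has the higher sensitivity.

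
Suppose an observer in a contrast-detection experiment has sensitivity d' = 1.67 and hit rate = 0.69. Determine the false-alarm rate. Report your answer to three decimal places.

z(hit rate) = z(0.69) = 0.4959
z(FA) = z(H) − d' = 0.4959 − 1.67 = -1.1741
false-alarm rate = Φ(-1.1741) = 0.1202

false-alarm rate = 0.120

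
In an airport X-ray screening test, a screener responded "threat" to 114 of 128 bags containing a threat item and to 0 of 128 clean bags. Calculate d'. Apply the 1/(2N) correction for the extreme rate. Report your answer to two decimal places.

The false-alarm rate is 0/128 = 0, so apply the 1/(2N) correction: FA → 1/(2·128) = 0.00391.
z(H) = z(0.89062) = 1.230
z(FA) = z(0.00391) = -2.660
d' = 1.230 − (-2.660) = 3.890

d' = 3.89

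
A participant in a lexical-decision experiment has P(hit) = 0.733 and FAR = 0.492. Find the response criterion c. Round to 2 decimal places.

c = -0.30

z(0.733) = 0.6219, z(0.492) = -0.0201
c = −½·[z(H) + z(FA)] = −0.5 × (0.6219 + (-0.0201)) = -0.3009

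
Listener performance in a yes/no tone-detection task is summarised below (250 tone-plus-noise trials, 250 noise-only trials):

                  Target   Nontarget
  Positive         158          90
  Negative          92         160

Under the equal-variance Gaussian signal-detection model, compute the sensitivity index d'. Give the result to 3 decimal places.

d' = 0.696

H = 158/250 = 0.6320
FA = 90/250 = 0.3600
z(H) = z(0.6320) = 0.3372
z(FA) = z(0.3600) = -0.3585
d' = z(H) − z(FA) = 0.3372 − (-0.3585) = 0.6957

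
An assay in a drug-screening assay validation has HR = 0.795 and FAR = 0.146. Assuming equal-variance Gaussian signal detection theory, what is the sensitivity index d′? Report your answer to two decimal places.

Φ⁻¹(H) = 0.8239
Φ⁻¹(FA) = -1.0537
d' = z(H) − z(FA) = 0.8239 − (-1.0537) = 1.8776

d′ = 1.88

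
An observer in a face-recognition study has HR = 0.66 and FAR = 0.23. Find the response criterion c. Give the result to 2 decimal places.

c = 0.16

z(H) = z(0.66) = 0.4125
z(FA) = z(0.23) = -0.7388
c = −½·[z(H) + z(FA)] = −0.5 × (0.4125 + (-0.7388)) = 0.16315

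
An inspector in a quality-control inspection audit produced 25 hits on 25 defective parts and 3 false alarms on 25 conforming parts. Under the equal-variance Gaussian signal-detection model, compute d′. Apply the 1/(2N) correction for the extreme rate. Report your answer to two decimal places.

The hit rate is 25/25 = 1, so apply the 1/(2N) correction: H → 1 − 1/(2·25) = 0.98000.
z(H) = z(0.98000) = 2.054
z(FA) = z(0.12000) = -1.175
d' = 2.054 − (-1.175) = 3.229

d′ = 3.23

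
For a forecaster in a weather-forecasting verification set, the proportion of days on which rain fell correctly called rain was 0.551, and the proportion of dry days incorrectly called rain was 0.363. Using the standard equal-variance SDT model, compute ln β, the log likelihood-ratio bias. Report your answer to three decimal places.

ln β = 0.053

z(0.551) = 0.1282, z(0.363) = -0.3505
ln β = −½·[z(H)² − z(FA)²] = −0.5 × (0.0164 − 0.1229) = 0.05325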